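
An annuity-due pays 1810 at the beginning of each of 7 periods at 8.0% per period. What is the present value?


PV_due = PMT * (1-(1+i)^(-n))/i * (1+i)
PV_immediate = 9423.5298
PV_due = 9423.5298 * 1.08
= 10177.4122


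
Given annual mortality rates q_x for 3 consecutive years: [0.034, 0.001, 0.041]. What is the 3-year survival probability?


p_k = 1 - q_k for each year
Survival = product of (1 - q_k)
= 0.966 * 0.999 * 0.959
= 0.9255


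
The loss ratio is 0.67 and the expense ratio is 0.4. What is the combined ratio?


Combined ratio = loss ratio + expense ratio
= 0.67 + 0.4
= 1.07


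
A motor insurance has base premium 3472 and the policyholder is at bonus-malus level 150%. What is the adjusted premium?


adjusted = base * BM_level / 100
= 3472 * 150 / 100
= 3472 * 1.5
= 5208.0


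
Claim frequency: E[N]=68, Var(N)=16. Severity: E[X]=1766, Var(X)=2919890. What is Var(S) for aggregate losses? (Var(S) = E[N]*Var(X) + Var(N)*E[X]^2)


Var(S) = E[N]*Var(X) + Var(N)*E[X]^2
= 68*2919890 + 16*1766^2
= 198552520 + 49900096
= 2.4845e+08


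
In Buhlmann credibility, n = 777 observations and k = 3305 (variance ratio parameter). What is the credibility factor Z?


Z = n / (n + k)
= 777 / (777 + 3305)
= 777 / 4082
= 0.1903


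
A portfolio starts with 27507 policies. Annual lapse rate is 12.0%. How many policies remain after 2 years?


remaining = initial * (1 - lapse)^years
= 27507 * (1 - 0.12)^2
= 27507 * 0.7744
= 21301.4208


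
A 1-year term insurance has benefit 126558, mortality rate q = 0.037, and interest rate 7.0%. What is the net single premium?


NSP = benefit * q * v
v = 1/(1+i) = 0.934579
NSP = 126558 * 0.037 * 0.934579
= 4376.3047


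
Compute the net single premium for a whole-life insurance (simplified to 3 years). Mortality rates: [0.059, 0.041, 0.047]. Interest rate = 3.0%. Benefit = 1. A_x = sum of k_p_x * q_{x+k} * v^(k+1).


v = 0.970874
Year 0: k_p_x=1.0, q=0.059, term=0.057282
Year 1: k_p_x=0.941, q=0.041, term=0.036366
Year 2: k_p_x=0.902419, q=0.047, term=0.038815
A_x = 0.1325


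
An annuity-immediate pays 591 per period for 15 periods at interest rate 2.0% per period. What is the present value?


PV = PMT * (1 - (1+i)^(-n)) / i
= 591 * (1 - (1+0.02)^(-15)) / 0.02
= 591 * (1 - 0.743015) / 0.02
= 591 * 12.849264
= 7593.9147


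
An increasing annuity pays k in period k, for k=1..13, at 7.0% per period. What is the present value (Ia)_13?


(Ia)_n = sum_{k=1}^{n} k * v^k, v = 1/(1+i)
v = 0.934579
Sum computed term by term:
(Ia)_13 = 50.6878


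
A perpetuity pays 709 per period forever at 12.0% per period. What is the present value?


PV = PMT / i
= 709 / 0.12
= 5908.3333


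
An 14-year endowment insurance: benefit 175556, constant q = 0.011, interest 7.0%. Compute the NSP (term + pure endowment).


Term component = 15921.4241
Pure endowment = 14_p_x * v^14 * benefit = 0.856541 * 0.387817 * 175556 = 58316.4222
NSP = 74237.8464


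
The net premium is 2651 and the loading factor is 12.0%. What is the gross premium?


Gross = net * (1 + loading)
= 2651 * (1 + 0.12)
= 2651 * 1.12
= 2969.12


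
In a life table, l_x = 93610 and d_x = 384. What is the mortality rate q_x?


q_x = d_x / l_x
= 384 / 93610
= 0.0041


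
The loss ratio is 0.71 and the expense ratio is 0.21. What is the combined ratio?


Combined ratio = loss ratio + expense ratio
= 0.71 + 0.21
= 0.92


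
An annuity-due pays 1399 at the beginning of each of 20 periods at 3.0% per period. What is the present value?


PV_due = PMT * (1-(1+i)^(-n))/i * (1+i)
PV_immediate = 20813.5873
PV_due = 20813.5873 * 1.03
= 21437.9949


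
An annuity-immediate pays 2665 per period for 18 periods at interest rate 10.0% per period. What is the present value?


PV = PMT * (1 - (1+i)^(-n)) / i
= 2665 * (1 - (1+0.1)^(-18)) / 0.1
= 2665 * (1 - 0.179859) / 0.1
= 2665 * 8.201412
= 21856.7632


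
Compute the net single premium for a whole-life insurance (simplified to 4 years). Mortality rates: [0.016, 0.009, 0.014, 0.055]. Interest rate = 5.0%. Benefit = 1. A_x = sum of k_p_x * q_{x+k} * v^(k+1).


v = 0.952381
Year 0: k_p_x=1.0, q=0.016, term=0.015238
Year 1: k_p_x=0.984, q=0.009, term=0.008033
Year 2: k_p_x=0.975144, q=0.014, term=0.011793
Year 3: k_p_x=0.961492, q=0.055, term=0.043506
A_x = 0.0786


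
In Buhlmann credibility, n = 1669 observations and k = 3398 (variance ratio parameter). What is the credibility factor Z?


Z = n / (n + k)
= 1669 / (1669 + 3398)
= 1669 / 5067
= 0.3294


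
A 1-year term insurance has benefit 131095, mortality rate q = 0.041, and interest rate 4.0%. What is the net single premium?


NSP = benefit * q * v
v = 1/(1+i) = 0.961538
NSP = 131095 * 0.041 * 0.961538
= 5168.1683


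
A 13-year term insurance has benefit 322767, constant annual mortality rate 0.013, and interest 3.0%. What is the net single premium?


NSP = benefit * sum_{k=0}^{n-1} k_p_x * q * v^(k+1)
With constant q=0.013, v=0.970874
Sum = 0.12866
NSP = 322767 * 0.12866
= 41527.1757


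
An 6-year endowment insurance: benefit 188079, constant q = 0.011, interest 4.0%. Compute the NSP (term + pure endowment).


Term component = 10564.7273
Pure endowment = 6_p_x * v^6 * benefit = 0.935789 * 0.790315 * 188079 = 139097.0825
NSP = 149661.8098


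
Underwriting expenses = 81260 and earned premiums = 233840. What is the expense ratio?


Expense ratio = expenses / premiums
= 81260 / 233840
= 0.3475


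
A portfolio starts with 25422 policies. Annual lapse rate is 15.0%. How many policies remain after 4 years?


remaining = initial * (1 - lapse)^years
= 25422 * (1 - 0.15)^4
= 25422 * 0.522006
= 13270.4429


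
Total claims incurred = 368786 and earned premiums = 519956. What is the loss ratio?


Loss ratio = claims / premiums
= 368786 / 519956
= 0.7093


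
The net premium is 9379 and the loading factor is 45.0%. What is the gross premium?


Gross = net * (1 + loading)
= 9379 * (1 + 0.45)
= 9379 * 1.45
= 13599.55


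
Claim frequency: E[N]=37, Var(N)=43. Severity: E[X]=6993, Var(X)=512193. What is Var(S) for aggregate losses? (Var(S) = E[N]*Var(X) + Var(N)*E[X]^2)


Var(S) = E[N]*Var(X) + Var(N)*E[X]^2
= 37*512193 + 43*6993^2
= 18951141 + 2102788107
= 2.1217e+09


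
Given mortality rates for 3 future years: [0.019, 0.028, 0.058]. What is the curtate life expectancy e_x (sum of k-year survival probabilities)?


e_x = sum_{k=1}^{n} k_p_x
k_p_x values:
  1_p_x = 0.981
  2_p_x = 0.953532
  3_p_x = 0.898227
e_x = 2.8328


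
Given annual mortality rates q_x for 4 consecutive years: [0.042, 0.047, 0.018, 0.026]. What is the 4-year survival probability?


p_k = 1 - q_k for each year
Survival = product of (1 - q_k)
= 0.958 * 0.953 * 0.982 * 0.974
= 0.8732


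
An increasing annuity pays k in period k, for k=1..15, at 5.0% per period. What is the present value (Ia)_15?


(Ia)_n = sum_{k=1}^{n} k * v^k, v = 1/(1+i)
v = 0.952381
Sum computed term by term:
(Ia)_15 = 73.6677


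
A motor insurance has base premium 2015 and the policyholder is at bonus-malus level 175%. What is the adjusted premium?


adjusted = base * BM_level / 100
= 2015 * 175 / 100
= 2015 * 1.75
= 3526.25


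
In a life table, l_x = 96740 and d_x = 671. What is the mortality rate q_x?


q_x = d_x / l_x
= 671 / 96740
= 0.0069


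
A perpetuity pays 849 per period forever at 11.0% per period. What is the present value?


PV = PMT / i
= 849 / 0.11
= 7718.1818


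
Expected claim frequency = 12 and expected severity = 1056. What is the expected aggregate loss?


E[S] = E[N] * E[X]
= 12 * 1056
= 12672


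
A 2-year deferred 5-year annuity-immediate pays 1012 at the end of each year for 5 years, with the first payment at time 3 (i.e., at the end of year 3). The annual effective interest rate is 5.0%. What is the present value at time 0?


PV at time 2 of the 5-year annuity-immediate:
a_n = 1012 * (1-(1+0.05)^(-5))/0.05 = 4381.4304
Discount back 2 years to time 0:
PV = 4381.4304 * (1+0.05)^(-2)
= 4381.4304 * 0.907029
= 3974.0865


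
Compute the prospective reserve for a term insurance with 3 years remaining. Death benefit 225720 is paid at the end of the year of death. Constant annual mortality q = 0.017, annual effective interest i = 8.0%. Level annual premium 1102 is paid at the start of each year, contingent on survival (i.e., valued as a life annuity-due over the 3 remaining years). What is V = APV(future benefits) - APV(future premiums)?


v = 1/(1+i) = 0.925926
APV(future benefits) per unit = sum_{k=0}^{2} k_p_x * q * v^(k+1) = 0.043108
APV(future benefits) = 225720 * 0.043108 = 9730.3249
Life annuity-due factor ä_{x:3} = sum_{k=0}^{2} k_p_x * v^k = 2.738622
APV(future premiums) = 1102 * 2.738622 = 3017.9617
V = 9730.3249 - 3017.9617
= 6712.3632


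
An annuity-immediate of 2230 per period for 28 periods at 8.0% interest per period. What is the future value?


FV = PMT * ((1+i)^n - 1) / i
= 2230 * ((1.08)^28 - 1) / 0.08
= 2230 * (8.627106 - 1) / 0.08
= 212605.5905


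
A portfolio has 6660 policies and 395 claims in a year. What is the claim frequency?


frequency = claims / policies
= 395 / 6660
= 0.0593


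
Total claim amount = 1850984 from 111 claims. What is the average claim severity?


severity = total / number
= 1850984 / 111
= 16675.5315


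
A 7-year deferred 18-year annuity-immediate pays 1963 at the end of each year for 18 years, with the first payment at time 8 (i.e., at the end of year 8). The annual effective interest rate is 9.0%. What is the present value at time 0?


PV at time 7 of the 18-year annuity-immediate:
a_n = 1963 * (1-(1+0.09)^(-18))/0.09 = 17187.2921
Discount back 7 years to time 0:
PV = 17187.2921 * (1+0.09)^(-7)
= 17187.2921 * 0.547034
= 9402.0373


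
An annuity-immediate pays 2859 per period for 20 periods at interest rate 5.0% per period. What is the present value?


PV = PMT * (1 - (1+i)^(-n)) / i
= 2859 * (1 - (1+0.05)^(-20)) / 0.05
= 2859 * (1 - 0.376889) / 0.05
= 2859 * 12.46221
= 35629.4594


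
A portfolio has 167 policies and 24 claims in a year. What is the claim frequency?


frequency = claims / policies
= 24 / 167
= 0.1437


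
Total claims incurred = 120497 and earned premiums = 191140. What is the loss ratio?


Loss ratio = claims / premiums
= 120497 / 191140
= 0.6304


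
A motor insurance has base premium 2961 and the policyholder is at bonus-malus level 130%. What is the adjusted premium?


adjusted = base * BM_level / 100
= 2961 * 130 / 100
= 2961 * 1.3
= 3849.3


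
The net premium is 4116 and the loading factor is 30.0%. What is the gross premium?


Gross = net * (1 + loading)
= 4116 * (1 + 0.3)
= 4116 * 1.3
= 5350.8


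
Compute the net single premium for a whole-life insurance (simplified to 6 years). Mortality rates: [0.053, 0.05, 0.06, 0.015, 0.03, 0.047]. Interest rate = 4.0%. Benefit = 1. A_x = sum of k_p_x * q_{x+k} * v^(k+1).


v = 0.961538
Year 0: k_p_x=1.0, q=0.053, term=0.050962
Year 1: k_p_x=0.947, q=0.05, term=0.043778
Year 2: k_p_x=0.89965, q=0.06, term=0.047987
Year 3: k_p_x=0.845671, q=0.015, term=0.010843
Year 4: k_p_x=0.832986, q=0.03, term=0.02054
Year 5: k_p_x=0.807996, q=0.047, term=0.030013
A_x = 0.2041


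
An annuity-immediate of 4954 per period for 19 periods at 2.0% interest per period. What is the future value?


FV = PMT * ((1+i)^n - 1) / i
= 4954 * ((1.02)^19 - 1) / 0.02
= 4954 * (1.456811 - 1) / 0.02
= 113152.1274


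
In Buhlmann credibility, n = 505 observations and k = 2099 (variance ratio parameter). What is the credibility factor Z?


Z = n / (n + k)
= 505 / (505 + 2099)
= 505 / 2604
= 0.1939


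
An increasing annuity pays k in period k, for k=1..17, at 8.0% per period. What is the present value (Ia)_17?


(Ia)_n = sum_{k=1}^{n} k * v^k, v = 1/(1+i)
v = 0.925926
Sum computed term by term:
(Ia)_17 = 65.71


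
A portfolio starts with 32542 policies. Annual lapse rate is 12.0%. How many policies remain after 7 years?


remaining = initial * (1 - lapse)^years
= 32542 * (1 - 0.12)^7
= 32542 * 0.408676
= 13299.1213


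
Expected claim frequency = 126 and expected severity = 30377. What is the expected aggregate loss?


E[S] = E[N] * E[X]
= 126 * 30377
= 3.8275e+06


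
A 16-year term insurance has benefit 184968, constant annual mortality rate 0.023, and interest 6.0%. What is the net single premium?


NSP = benefit * sum_{k=0}^{n-1} k_p_x * q * v^(k+1)
With constant q=0.023, v=0.943396
Sum = 0.201934
NSP = 184968 * 0.201934
= 37351.368


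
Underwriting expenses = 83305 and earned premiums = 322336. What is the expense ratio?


Expense ratio = expenses / premiums
= 83305 / 322336
= 0.2584


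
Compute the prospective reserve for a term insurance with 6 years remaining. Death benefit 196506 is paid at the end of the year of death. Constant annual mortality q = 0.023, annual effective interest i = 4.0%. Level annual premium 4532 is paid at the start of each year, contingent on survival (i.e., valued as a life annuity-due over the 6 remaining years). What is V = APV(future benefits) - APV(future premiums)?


v = 1/(1+i) = 0.961538
APV(future benefits) per unit = sum_{k=0}^{5} k_p_x * q * v^(k+1) = 0.114148
APV(future benefits) = 196506 * 0.114148 = 22430.8028
Life annuity-due factor ä_{x:6} = sum_{k=0}^{5} k_p_x * v^k = 5.161483
APV(future premiums) = 4532 * 5.161483 = 23391.8411
V = 22430.8028 - 23391.8411
= -961.0384


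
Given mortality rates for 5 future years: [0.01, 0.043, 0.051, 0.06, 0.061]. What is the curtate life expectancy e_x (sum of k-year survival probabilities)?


e_x = sum_{k=1}^{n} k_p_x
k_p_x values:
  1_p_x = 0.99
  2_p_x = 0.94743
  3_p_x = 0.899111
  4_p_x = 0.845164
  5_p_x = 0.793609
e_x = 4.4753


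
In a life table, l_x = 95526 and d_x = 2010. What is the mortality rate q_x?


q_x = d_x / l_x
= 2010 / 95526
= 0.021


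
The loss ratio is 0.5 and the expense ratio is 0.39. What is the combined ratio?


Combined ratio = loss ratio + expense ratio
= 0.5 + 0.39
= 0.89


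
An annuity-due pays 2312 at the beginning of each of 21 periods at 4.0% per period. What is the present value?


PV_due = PMT * (1-(1+i)^(-n))/i * (1+i)
PV_immediate = 32435.4178
PV_due = 32435.4178 * 1.04
= 33732.8345


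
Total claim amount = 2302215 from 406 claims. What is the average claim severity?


severity = total / number
= 2302215 / 406
= 5670.4803


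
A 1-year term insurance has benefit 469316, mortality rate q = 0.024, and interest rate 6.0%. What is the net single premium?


NSP = benefit * q * v
v = 1/(1+i) = 0.943396
NSP = 469316 * 0.024 * 0.943396
= 10626.0226


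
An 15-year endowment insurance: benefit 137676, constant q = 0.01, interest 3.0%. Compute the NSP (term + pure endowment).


Term component = 15418.3789
Pure endowment = 15_p_x * v^15 * benefit = 0.860058 * 0.641862 * 137676 = 76002.4842
NSP = 91420.8632


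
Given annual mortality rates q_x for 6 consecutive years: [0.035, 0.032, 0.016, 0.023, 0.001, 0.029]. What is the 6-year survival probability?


p_k = 1 - q_k for each year
Survival = product of (1 - q_k)
= 0.965 * 0.968 * 0.984 * 0.977 * 0.999 * 0.971
= 0.8711


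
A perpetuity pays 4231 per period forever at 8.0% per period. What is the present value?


PV = PMT / i
= 4231 / 0.08
= 52887.5


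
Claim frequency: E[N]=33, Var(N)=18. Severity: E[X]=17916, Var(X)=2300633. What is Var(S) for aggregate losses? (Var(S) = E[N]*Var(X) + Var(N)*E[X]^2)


Var(S) = E[N]*Var(X) + Var(N)*E[X]^2
= 33*2300633 + 18*17916^2
= 75920889 + 5777695008
= 5.8536e+09


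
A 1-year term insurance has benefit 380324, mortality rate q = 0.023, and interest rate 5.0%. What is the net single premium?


NSP = benefit * q * v
v = 1/(1+i) = 0.952381
NSP = 380324 * 0.023 * 0.952381
= 8330.9067


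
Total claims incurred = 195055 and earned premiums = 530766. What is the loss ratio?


Loss ratio = claims / premiums
= 195055 / 530766
= 0.3675


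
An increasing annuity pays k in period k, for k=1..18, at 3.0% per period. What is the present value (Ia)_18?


(Ia)_n = sum_{k=1}^{n} k * v^k, v = 1/(1+i)
v = 0.970874
Sum computed term by term:
(Ia)_18 = 119.7672


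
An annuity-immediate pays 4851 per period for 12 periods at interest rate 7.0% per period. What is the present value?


PV = PMT * (1 - (1+i)^(-n)) / i
= 4851 * (1 - (1+0.07)^(-12)) / 0.07
= 4851 * (1 - 0.444012) / 0.07
= 4851 * 7.942686
= 38529.9712


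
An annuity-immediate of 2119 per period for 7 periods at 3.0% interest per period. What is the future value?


FV = PMT * ((1+i)^n - 1) / i
= 2119 * ((1.03)^7 - 1) / 0.03
= 2119 * (1.229874 - 1) / 0.03
= 16236.7574


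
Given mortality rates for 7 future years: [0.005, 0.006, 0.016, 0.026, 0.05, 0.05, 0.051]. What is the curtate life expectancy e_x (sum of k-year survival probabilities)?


e_x = sum_{k=1}^{n} k_p_x
k_p_x values:
  1_p_x = 0.995
  2_p_x = 0.98903
  3_p_x = 0.973206
  4_p_x = 0.947902
  5_p_x = 0.900507
  6_p_x = 0.855482
  7_p_x = 0.811852
e_x = 6.473


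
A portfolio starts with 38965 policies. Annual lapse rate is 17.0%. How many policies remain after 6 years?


remaining = initial * (1 - lapse)^years
= 38965 * (1 - 0.17)^6
= 38965 * 0.32694
= 12739.2316


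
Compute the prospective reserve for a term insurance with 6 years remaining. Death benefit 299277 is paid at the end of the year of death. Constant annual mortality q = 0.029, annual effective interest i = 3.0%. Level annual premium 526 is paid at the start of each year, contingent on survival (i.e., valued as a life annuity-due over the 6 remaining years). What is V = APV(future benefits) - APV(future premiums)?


v = 1/(1+i) = 0.970874
APV(future benefits) per unit = sum_{k=0}^{5} k_p_x * q * v^(k+1) = 0.14651
APV(future benefits) = 299277 * 0.14651 = 43847.1905
Life annuity-due factor ä_{x:6} = sum_{k=0}^{5} k_p_x * v^k = 5.203645
APV(future premiums) = 526 * 5.203645 = 2737.1172
V = 43847.1905 - 2737.1172
= 41110.0732


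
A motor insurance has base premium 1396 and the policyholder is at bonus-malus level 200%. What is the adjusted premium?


adjusted = base * BM_level / 100
= 1396 * 200 / 100
= 1396 * 2.0
= 2792.0


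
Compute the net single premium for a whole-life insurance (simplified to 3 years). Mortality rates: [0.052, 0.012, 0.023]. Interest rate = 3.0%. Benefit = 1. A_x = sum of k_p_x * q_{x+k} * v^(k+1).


v = 0.970874
Year 0: k_p_x=1.0, q=0.052, term=0.050485
Year 1: k_p_x=0.948, q=0.012, term=0.010723
Year 2: k_p_x=0.936624, q=0.023, term=0.019714
A_x = 0.0809


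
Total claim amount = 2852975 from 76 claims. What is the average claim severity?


severity = total / number
= 2852975 / 76
= 37539.1447


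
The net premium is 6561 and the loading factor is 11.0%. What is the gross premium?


Gross = net * (1 + loading)
= 6561 * (1 + 0.11)
= 6561 * 1.11
= 7282.71


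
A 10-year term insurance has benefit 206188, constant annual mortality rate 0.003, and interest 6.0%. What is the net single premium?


NSP = benefit * sum_{k=0}^{n-1} k_p_x * q * v^(k+1)
With constant q=0.003, v=0.943396
Sum = 0.021816
NSP = 206188 * 0.021816
= 4498.1652


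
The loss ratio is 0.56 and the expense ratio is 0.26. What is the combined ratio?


Combined ratio = loss ratio + expense ratio
= 0.56 + 0.26
= 0.82


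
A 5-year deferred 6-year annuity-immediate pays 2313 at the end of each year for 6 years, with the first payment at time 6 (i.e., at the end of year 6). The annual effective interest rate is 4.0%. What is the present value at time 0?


PV at time 5 of the 6-year annuity-immediate:
a_n = 2313 * (1-(1+0.04)^(-6))/0.04 = 12125.0625
Discount back 5 years to time 0:
PV = 12125.0625 * (1+0.04)^(-5)
= 12125.0625 * 0.821927
= 9965.9176


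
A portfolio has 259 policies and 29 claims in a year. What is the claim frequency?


frequency = claims / policies
= 29 / 259
= 0.112


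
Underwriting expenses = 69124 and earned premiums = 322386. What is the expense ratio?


Expense ratio = expenses / premiums
= 69124 / 322386
= 0.2144


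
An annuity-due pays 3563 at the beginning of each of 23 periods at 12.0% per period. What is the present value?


PV_due = PMT * (1-(1+i)^(-n))/i * (1+i)
PV_immediate = 27500.7793
PV_due = 27500.7793 * 1.12
= 30800.8728


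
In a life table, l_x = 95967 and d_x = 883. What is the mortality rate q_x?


q_x = d_x / l_x
= 883 / 95967
= 0.0092


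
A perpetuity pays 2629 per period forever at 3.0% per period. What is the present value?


PV = PMT / i
= 2629 / 0.03
= 87633.3333


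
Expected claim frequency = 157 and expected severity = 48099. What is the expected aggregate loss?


E[S] = E[N] * E[X]
= 157 * 48099
= 7.5515e+06


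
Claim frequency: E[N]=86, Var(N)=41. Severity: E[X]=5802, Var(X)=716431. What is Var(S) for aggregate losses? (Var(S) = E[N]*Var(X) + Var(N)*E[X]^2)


Var(S) = E[N]*Var(X) + Var(N)*E[X]^2
= 86*716431 + 41*5802^2
= 61613066 + 1380191364
= 1.4418e+09


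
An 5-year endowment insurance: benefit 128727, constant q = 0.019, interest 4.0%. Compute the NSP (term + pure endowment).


Term component = 10498.1198
Pure endowment = 5_p_x * v^5 * benefit = 0.908542 * 0.821927 * 128727 = 96127.5754
NSP = 106625.6952


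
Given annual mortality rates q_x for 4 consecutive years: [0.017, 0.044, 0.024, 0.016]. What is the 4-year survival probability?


p_k = 1 - q_k for each year
Survival = product of (1 - q_k)
= 0.983 * 0.956 * 0.976 * 0.984
= 0.9025


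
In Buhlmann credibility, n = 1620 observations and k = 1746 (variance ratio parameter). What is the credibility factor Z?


Z = n / (n + k)
= 1620 / (1620 + 1746)
= 1620 / 3366
= 0.4813


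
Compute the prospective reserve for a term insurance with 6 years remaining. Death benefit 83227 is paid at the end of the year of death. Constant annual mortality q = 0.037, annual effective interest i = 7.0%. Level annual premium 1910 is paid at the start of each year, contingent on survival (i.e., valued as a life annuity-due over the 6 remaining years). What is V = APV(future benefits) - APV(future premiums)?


v = 1/(1+i) = 0.934579
APV(future benefits) per unit = sum_{k=0}^{5} k_p_x * q * v^(k+1) = 0.162025
APV(future benefits) = 83227 * 0.162025 = 13484.8609
Life annuity-due factor ä_{x:6} = sum_{k=0}^{5} k_p_x * v^k = 4.68559
APV(future premiums) = 1910 * 4.68559 = 8949.4769
V = 13484.8609 - 8949.4769
= 4535.384


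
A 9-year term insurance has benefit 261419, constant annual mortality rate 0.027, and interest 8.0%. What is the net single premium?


NSP = benefit * sum_{k=0}^{n-1} k_p_x * q * v^(k+1)
With constant q=0.027, v=0.925926
Sum = 0.153667
NSP = 261419 * 0.153667
= 40171.53


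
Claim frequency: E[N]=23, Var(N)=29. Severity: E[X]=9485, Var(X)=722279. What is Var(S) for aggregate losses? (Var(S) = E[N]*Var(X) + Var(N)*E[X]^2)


Var(S) = E[N]*Var(X) + Var(N)*E[X]^2
= 23*722279 + 29*9485^2
= 16612417 + 2608991525
= 2.6256e+09


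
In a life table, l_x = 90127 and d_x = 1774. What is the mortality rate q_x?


q_x = d_x / l_x
= 1774 / 90127
= 0.0197


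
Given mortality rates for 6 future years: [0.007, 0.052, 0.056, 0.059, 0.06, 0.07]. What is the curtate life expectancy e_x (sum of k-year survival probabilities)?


e_x = sum_{k=1}^{n} k_p_x
k_p_x values:
  1_p_x = 0.993
  2_p_x = 0.941364
  3_p_x = 0.888648
  4_p_x = 0.836217
  5_p_x = 0.786044
  6_p_x = 0.731021
e_x = 5.1763


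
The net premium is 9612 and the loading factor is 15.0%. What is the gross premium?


Gross = net * (1 + loading)
= 9612 * (1 + 0.15)
= 9612 * 1.15
= 11053.8


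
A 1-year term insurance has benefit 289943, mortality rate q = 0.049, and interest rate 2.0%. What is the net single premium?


NSP = benefit * q * v
v = 1/(1+i) = 0.980392
NSP = 289943 * 0.049 * 0.980392
= 13928.6343


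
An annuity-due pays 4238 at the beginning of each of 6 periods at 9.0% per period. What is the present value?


PV_due = PMT * (1-(1+i)^(-n))/i * (1+i)
PV_immediate = 19011.323
PV_due = 19011.323 * 1.09
= 20722.3421


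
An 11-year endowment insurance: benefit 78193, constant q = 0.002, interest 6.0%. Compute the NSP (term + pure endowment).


Term component = 1222.5516
Pure endowment = 11_p_x * v^11 * benefit = 0.978219 * 0.526788 * 78193 = 40293.9007
NSP = 41516.4523


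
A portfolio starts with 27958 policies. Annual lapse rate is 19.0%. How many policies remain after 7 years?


remaining = initial * (1 - lapse)^years
= 27958 * (1 - 0.19)^7
= 27958 * 0.228768
= 6395.8936


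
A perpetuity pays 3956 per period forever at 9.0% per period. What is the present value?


PV = PMT / i
= 3956 / 0.09
= 43955.5556


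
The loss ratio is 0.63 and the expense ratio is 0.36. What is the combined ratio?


Combined ratio = loss ratio + expense ratio
= 0.63 + 0.36
= 0.99


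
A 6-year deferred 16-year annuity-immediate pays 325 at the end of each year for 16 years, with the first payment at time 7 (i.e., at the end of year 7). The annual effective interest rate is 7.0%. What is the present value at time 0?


PV at time 6 of the 16-year annuity-immediate:
a_n = 325 * (1-(1+0.07)^(-16))/0.07 = 3070.1608
Discount back 6 years to time 0:
PV = 3070.1608 * (1+0.07)^(-6)
= 3070.1608 * 0.666342
= 2045.7778


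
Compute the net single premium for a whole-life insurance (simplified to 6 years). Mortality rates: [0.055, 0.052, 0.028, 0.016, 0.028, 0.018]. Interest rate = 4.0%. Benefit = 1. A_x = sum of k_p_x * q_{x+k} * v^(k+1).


v = 0.961538
Year 0: k_p_x=1.0, q=0.055, term=0.052885
Year 1: k_p_x=0.945, q=0.052, term=0.045433
Year 2: k_p_x=0.89586, q=0.028, term=0.0223
Year 3: k_p_x=0.870776, q=0.016, term=0.011909
Year 4: k_p_x=0.856844, q=0.028, term=0.019719
Year 5: k_p_x=0.832852, q=0.018, term=0.011848
A_x = 0.1641


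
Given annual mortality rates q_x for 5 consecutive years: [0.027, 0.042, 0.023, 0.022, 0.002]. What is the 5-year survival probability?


p_k = 1 - q_k for each year
Survival = product of (1 - q_k)
= 0.973 * 0.958 * 0.977 * 0.978 * 0.998
= 0.8889


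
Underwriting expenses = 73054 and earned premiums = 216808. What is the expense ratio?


Expense ratio = expenses / premiums
= 73054 / 216808
= 0.337


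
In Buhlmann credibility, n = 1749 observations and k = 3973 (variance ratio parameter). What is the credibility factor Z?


Z = n / (n + k)
= 1749 / (1749 + 3973)
= 1749 / 5722
= 0.3057


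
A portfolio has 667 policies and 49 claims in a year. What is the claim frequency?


frequency = claims / policies
= 49 / 667
= 0.0735


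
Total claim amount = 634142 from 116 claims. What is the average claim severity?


severity = total / number
= 634142 / 116
= 5466.7414


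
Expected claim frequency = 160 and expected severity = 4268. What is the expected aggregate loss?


E[S] = E[N] * E[X]
= 160 * 4268
= 682880


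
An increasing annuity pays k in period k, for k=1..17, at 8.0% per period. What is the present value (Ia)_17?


(Ia)_n = sum_{k=1}^{n} k * v^k, v = 1/(1+i)
v = 0.925926
Sum computed term by term:
(Ia)_17 = 65.71


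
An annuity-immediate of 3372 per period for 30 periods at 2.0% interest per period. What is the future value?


FV = PMT * ((1+i)^n - 1) / i
= 3372 * ((1.02)^30 - 1) / 0.02
= 3372 * (1.811362 - 1) / 0.02
= 136795.5631


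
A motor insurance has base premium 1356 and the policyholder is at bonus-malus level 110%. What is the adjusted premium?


adjusted = base * BM_level / 100
= 1356 * 110 / 100
= 1356 * 1.1
= 1491.6


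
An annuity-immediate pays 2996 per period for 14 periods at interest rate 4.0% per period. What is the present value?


PV = PMT * (1 - (1+i)^(-n)) / i
= 2996 * (1 - (1+0.04)^(-14)) / 0.04
= 2996 * (1 - 0.577475) / 0.04
= 2996 * 10.563123
= 31647.1163


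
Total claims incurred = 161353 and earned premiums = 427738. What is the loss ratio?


Loss ratio = claims / premiums
= 161353 / 427738
= 0.3772


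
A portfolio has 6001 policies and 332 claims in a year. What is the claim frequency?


frequency = claims / policies
= 332 / 6001
= 0.0553


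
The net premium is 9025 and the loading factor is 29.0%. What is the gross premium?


Gross = net * (1 + loading)
= 9025 * (1 + 0.29)
= 9025 * 1.29
= 11642.25


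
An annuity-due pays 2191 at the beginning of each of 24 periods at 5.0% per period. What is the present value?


PV_due = PMT * (1-(1+i)^(-n))/i * (1+i)
PV_immediate = 30232.8242
PV_due = 30232.8242 * 1.05
= 31744.4654


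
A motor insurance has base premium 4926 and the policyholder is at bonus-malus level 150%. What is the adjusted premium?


adjusted = base * BM_level / 100
= 4926 * 150 / 100
= 4926 * 1.5
= 7389.0


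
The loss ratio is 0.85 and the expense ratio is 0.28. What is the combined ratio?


Combined ratio = loss ratio + expense ratio
= 0.85 + 0.28
= 1.13


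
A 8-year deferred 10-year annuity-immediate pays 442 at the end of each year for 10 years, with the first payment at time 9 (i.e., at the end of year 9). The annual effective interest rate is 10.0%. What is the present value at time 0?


PV at time 8 of the 10-year annuity-immediate:
a_n = 442 * (1-(1+0.1)^(-10))/0.1 = 2715.8987
Discount back 8 years to time 0:
PV = 2715.8987 * (1+0.1)^(-8)
= 2715.8987 * 0.466507
= 1266.9868


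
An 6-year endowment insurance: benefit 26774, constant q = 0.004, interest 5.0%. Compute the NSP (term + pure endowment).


Term component = 538.4859
Pure endowment = 6_p_x * v^6 * benefit = 0.976239 * 0.746215 * 26774 = 19504.4404
NSP = 20042.9263


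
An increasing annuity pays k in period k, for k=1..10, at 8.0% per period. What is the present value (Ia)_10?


(Ia)_n = sum_{k=1}^{n} k * v^k, v = 1/(1+i)
v = 0.925926
Sum computed term by term:
(Ia)_10 = 32.6869


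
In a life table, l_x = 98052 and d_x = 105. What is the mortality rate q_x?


q_x = d_x / l_x
= 105 / 98052
= 0.0011


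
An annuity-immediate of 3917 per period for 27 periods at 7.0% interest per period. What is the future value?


FV = PMT * ((1+i)^n - 1) / i
= 3917 * ((1.07)^27 - 1) / 0.07
= 3917 * (6.213868 - 1) / 0.07
= 291753.1358


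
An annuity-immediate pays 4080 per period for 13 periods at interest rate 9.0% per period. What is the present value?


PV = PMT * (1 - (1+i)^(-n)) / i
= 4080 * (1 - (1+0.09)^(-13)) / 0.09
= 4080 * (1 - 0.326179) / 0.09
= 4080 * 7.486904
= 30546.568


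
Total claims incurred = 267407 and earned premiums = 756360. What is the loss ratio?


Loss ratio = claims / premiums
= 267407 / 756360
= 0.3535


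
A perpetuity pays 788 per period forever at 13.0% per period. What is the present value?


PV = PMT / i
= 788 / 0.13
= 6061.5385


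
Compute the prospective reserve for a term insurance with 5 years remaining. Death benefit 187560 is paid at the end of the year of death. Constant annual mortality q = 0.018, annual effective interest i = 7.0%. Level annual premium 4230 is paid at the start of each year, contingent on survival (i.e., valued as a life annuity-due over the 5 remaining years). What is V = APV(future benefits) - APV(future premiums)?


v = 1/(1+i) = 0.934579
APV(future benefits) per unit = sum_{k=0}^{4} k_p_x * q * v^(k+1) = 0.071369
APV(future benefits) = 187560 * 0.071369 = 13385.9159
Life annuity-due factor ä_{x:5} = sum_{k=0}^{4} k_p_x * v^k = 4.242474
APV(future premiums) = 4230 * 4.242474 = 17945.663
V = 13385.9159 - 17945.663
= -4559.7471


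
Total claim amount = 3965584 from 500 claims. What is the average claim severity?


severity = total / number
= 3965584 / 500
= 7931.168


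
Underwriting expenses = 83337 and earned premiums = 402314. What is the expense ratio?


Expense ratio = expenses / premiums
= 83337 / 402314
= 0.2071


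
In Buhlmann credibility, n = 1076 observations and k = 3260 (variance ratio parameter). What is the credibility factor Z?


Z = n / (n + k)
= 1076 / (1076 + 3260)
= 1076 / 4336
= 0.2482


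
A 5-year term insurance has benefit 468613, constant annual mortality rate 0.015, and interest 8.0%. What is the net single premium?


NSP = benefit * sum_{k=0}^{n-1} k_p_x * q * v^(k+1)
With constant q=0.015, v=0.925926
Sum = 0.058256
NSP = 468613 * 0.058256
= 27299.3237


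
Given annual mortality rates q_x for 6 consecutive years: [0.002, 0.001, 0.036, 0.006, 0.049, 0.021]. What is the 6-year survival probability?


p_k = 1 - q_k for each year
Survival = product of (1 - q_k)
= 0.998 * 0.999 * 0.964 * 0.994 * 0.951 * 0.979
= 0.8895


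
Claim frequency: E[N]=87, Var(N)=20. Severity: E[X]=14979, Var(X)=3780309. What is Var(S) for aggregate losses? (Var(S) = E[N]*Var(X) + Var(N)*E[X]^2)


Var(S) = E[N]*Var(X) + Var(N)*E[X]^2
= 87*3780309 + 20*14979^2
= 328886883 + 4487408820
= 4.8163e+09


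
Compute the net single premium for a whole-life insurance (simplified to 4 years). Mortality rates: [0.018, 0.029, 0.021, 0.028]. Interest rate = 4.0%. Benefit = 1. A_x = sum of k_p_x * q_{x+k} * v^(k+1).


v = 0.961538
Year 0: k_p_x=1.0, q=0.018, term=0.017308
Year 1: k_p_x=0.982, q=0.029, term=0.02633
Year 2: k_p_x=0.953522, q=0.021, term=0.017801
Year 3: k_p_x=0.933498, q=0.028, term=0.022343
A_x = 0.0838


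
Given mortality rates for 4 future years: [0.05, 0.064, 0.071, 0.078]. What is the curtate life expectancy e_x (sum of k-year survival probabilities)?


e_x = sum_{k=1}^{n} k_p_x
k_p_x values:
  1_p_x = 0.95
  2_p_x = 0.8892
  3_p_x = 0.826067
  4_p_x = 0.761634
e_x = 3.4269


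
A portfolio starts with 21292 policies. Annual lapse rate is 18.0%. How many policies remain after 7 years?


remaining = initial * (1 - lapse)^years
= 21292 * (1 - 0.18)^7
= 21292 * 0.249285
= 5307.7862


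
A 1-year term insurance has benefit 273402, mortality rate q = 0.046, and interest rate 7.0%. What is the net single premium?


NSP = benefit * q * v
v = 1/(1+i) = 0.934579
NSP = 273402 * 0.046 * 0.934579
= 11753.7308


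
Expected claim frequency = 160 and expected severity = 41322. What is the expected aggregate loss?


E[S] = E[N] * E[X]
= 160 * 41322
= 6.6115e+06


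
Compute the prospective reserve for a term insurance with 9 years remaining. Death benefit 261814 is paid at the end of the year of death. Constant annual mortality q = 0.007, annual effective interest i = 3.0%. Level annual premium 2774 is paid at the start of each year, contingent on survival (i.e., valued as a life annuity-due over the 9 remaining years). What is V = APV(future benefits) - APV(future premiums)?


v = 1/(1+i) = 0.970874
APV(future benefits) per unit = sum_{k=0}^{8} k_p_x * q * v^(k+1) = 0.053075
APV(future benefits) = 261814 * 0.053075 = 13895.6854
Life annuity-due factor ä_{x:9} = sum_{k=0}^{8} k_p_x * v^k = 7.809555
APV(future premiums) = 2774 * 7.809555 = 21663.7057
V = 13895.6854 - 21663.7057
= -7768.0203


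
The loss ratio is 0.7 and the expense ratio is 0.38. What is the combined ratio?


Combined ratio = loss ratio + expense ratio
= 0.7 + 0.38
= 1.08


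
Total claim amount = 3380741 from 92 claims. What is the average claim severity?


severity = total / number
= 3380741 / 92
= 36747.1848


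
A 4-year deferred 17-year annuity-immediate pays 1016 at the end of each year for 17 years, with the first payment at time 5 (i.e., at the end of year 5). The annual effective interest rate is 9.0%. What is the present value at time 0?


PV at time 4 of the 17-year annuity-immediate:
a_n = 1016 * (1-(1+0.09)^(-17))/0.09 = 8680.3295
Discount back 4 years to time 0:
PV = 8680.3295 * (1+0.09)^(-4)
= 8680.3295 * 0.708425
= 6149.3642


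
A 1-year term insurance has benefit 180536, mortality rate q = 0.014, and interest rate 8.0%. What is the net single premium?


NSP = benefit * q * v
v = 1/(1+i) = 0.925926
NSP = 180536 * 0.014 * 0.925926
= 2340.2815


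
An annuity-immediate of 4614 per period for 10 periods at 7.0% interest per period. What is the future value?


FV = PMT * ((1+i)^n - 1) / i
= 4614 * ((1.07)^10 - 1) / 0.07
= 4614 * (1.967151 - 1) / 0.07
= 63749.0909


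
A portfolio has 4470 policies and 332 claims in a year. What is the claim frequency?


frequency = claims / policies
= 332 / 4470
= 0.0743


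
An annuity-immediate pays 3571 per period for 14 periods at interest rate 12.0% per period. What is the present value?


PV = PMT * (1 - (1+i)^(-n)) / i
= 3571 * (1 - (1+0.12)^(-14)) / 0.12
= 3571 * (1 - 0.20462) / 0.12
= 3571 * 6.628168
= 23669.1887


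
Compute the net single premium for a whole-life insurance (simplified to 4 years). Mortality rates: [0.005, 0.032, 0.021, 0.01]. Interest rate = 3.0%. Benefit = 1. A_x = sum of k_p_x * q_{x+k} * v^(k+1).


v = 0.970874
Year 0: k_p_x=1.0, q=0.005, term=0.004854
Year 1: k_p_x=0.995, q=0.032, term=0.030012
Year 2: k_p_x=0.96316, q=0.021, term=0.01851
Year 3: k_p_x=0.942934, q=0.01, term=0.008378
A_x = 0.0618


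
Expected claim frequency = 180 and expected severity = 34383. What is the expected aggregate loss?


E[S] = E[N] * E[X]
= 180 * 34383
= 6.1889e+06


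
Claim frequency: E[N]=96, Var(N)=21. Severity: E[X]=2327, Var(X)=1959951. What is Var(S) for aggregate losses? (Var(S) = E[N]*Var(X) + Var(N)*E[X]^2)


Var(S) = E[N]*Var(X) + Var(N)*E[X]^2
= 96*1959951 + 21*2327^2
= 188155296 + 113713509
= 3.0187e+08


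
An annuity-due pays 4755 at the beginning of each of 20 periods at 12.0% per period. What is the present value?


PV_due = PMT * (1-(1+i)^(-n))/i * (1+i)
PV_immediate = 35517.2044
PV_due = 35517.2044 * 1.12
= 39779.269


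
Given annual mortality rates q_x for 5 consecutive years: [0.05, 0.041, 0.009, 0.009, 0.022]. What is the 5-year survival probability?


p_k = 1 - q_k for each year
Survival = product of (1 - q_k)
= 0.95 * 0.959 * 0.991 * 0.991 * 0.978
= 0.875


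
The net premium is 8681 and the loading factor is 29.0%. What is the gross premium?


Gross = net * (1 + loading)
= 8681 * (1 + 0.29)
= 8681 * 1.29
= 11198.49


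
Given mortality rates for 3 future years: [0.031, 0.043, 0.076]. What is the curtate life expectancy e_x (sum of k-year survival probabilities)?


e_x = sum_{k=1}^{n} k_p_x
k_p_x values:
  1_p_x = 0.969
  2_p_x = 0.927333
  3_p_x = 0.856856
e_x = 2.7532


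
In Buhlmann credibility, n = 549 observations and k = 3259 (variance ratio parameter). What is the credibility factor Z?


Z = n / (n + k)
= 549 / (549 + 3259)
= 549 / 3808
= 0.1442


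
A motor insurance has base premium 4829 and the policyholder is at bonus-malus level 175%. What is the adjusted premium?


adjusted = base * BM_level / 100
= 4829 * 175 / 100
= 4829 * 1.75
= 8450.75


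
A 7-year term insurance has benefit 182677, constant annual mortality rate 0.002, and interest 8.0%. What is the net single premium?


NSP = benefit * sum_{k=0}^{n-1} k_p_x * q * v^(k+1)
With constant q=0.002, v=0.925926
Sum = 0.010357
NSP = 182677 * 0.010357
= 1891.9528


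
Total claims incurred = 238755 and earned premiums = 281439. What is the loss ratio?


Loss ratio = claims / premiums
= 238755 / 281439
= 0.8483


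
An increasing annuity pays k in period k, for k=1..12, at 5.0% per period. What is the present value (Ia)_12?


(Ia)_n = sum_{k=1}^{n} k * v^k, v = 1/(1+i)
v = 0.952381
Sum computed term by term:
(Ia)_12 = 52.4873


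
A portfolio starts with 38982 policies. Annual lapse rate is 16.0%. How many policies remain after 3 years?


remaining = initial * (1 - lapse)^years
= 38982 * (1 - 0.16)^3
= 38982 * 0.592704
= 23104.7873


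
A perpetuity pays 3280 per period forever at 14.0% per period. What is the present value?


PV = PMT / i
= 3280 / 0.14
= 23428.5714


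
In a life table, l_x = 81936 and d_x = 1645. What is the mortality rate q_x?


q_x = d_x / l_x
= 1645 / 81936
= 0.0201
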